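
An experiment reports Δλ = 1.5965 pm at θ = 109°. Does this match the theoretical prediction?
No, inconsistent

Calculate the expected shift for θ = 109°:

Δλ_expected = λ_C(1 - cos(109°))
Δλ_expected = 2.4263 × (1 - cos(109°))
Δλ_expected = 2.4263 × 1.3256
Δλ_expected = 3.2162 pm

Given shift: 1.5965 pm
Expected shift: 3.2162 pm
Difference: 1.6198 pm

The values do not match. The given shift corresponds to θ ≈ 70.0°, not 109°.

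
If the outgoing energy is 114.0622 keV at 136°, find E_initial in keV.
185.1001 keV

Convert final energy to wavelength (hc ≈ 1239.842 keV·pm):
λ' = hc/E' = 1239.842 / 114.0622 = 10.8699 pm

Calculate the Compton shift:
Δλ = λ_C(1 - cos(136°))
Δλ = 2.4263 × (1 - cos(136°))
Δλ = 4.1717 pm

Initial wavelength:
λ = λ' - Δλ = 10.8699 - 4.1717 = 6.6982 pm

Initial energy:
E = hc/λ = 1239.842 / 6.6982 = 185.1001 keV

(Intermediate values are shown rounded; full precision is carried through to the final answer.)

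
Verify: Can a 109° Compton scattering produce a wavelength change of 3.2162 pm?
Yes, consistent

Calculate the expected shift for θ = 109°:

Δλ_expected = λ_C(1 - cos(109°))
Δλ_expected = 2.4263 × (1 - cos(109°))
Δλ_expected = 2.4263 × 1.3256
Δλ_expected = 3.2162 pm

Given shift: 3.2162 pm
Expected shift: 3.2162 pm
Difference: 0.0000 pm

The values match. This is consistent with Compton scattering at the stated angle.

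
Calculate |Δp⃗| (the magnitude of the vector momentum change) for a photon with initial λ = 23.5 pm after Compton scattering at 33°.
1.5891e-23 kg·m/s

Photon momentum magnitude is p = h/λ.

Initial momentum:
p₀ = h/λ = 6.6261e-34/2.3500e-11 = 2.8196e-23 kg·m/s

After scattering:
λ' = λ + Δλ = 23.5 + 0.3914 = 23.8914 pm
p' = h/λ' = 6.6261e-34/2.3891e-11 = 2.7734e-23 kg·m/s

Momentum is a vector; the scattered photon's direction makes angle θ = 33° with the incident direction. The magnitude of the vector change Δp⃗ = p⃗₀ − p⃗' is found from the law of cosines:
|Δp⃗|² = p₀² + p'² − 2p₀p'cos θ
|Δp⃗|² = (2.8196e-23)² + (2.7734e-23)² − 2·2.8196e-23·2.7734e-23·cos(33°)
|Δp⃗| = 1.5891e-23 kg·m/s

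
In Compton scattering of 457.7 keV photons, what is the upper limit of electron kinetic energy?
293.7317 keV

Maximum energy transfer occurs at θ = 180° (backscattering).

Initial photon: E₀ = 457.7 keV → λ₀ = 2.7089 pm

Maximum Compton shift (at 180°):
Δλ_max = 2λ_C = 2 × 2.4263 = 4.8526 pm

Final wavelength:
λ' = 2.7089 + 4.8526 = 7.5615 pm

Minimum photon energy (maximum energy to electron):
E'_min = hc/λ' = 163.9683 keV

Maximum electron kinetic energy:
K_max = E₀ - E'_min = 457.7000 - 163.9683 = 293.7317 keV

(Intermediate values are shown rounded; full precision is carried through to the final answer.)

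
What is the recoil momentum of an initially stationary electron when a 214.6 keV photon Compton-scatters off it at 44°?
8.2165e-23 kg·m/s

The electron is initially at rest, so by conservation of momentum:
p⃗_e = p⃗₀ − p⃗'  (incident photon momentum minus scattered photon momentum)

Photon momentum magnitudes (p = h/λ = E/c):
λ₀ = hc/E₀ = 5.7775 pm → p₀ = h/λ₀ = 1.1469e-22 kg·m/s
Δλ = λ_C(1 − cos 44°) = 0.6810 pm
λ' = 6.4584 pm → p' = h/λ' = 1.0260e-22 kg·m/s

The scattered photon makes angle θ = 44° with the incident direction, so by the law of cosines:
|p⃗_e|² = p₀² + p'² − 2p₀p'cos θ
|p⃗_e|² = (1.1469e-22)² + (1.0260e-22)² − 2·1.1469e-22·1.0260e-22·cos(44°)
|p⃗_e| = 8.2165e-23 kg·m/s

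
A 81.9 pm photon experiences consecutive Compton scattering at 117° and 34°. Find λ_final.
85.8426 pm

Apply Compton shift twice:

First scattering at θ₁ = 117°:
Δλ₁ = λ_C(1 - cos(117°))
Δλ₁ = 2.4263 × 1.4540
Δλ₁ = 3.5278 pm

After first scattering:
λ₁ = 81.9 + 3.5278 = 85.4278 pm

Second scattering at θ₂ = 34°:
Δλ₂ = λ_C(1 - cos(34°))
Δλ₂ = 2.4263 × 0.1710
Δλ₂ = 0.4148 pm

Final wavelength:
λ₂ = 85.4278 + 0.4148 = 85.8426 pm

Total shift: Δλ_total = 3.5278 + 0.4148 = 3.9426 pm

(Intermediate values are shown rounded; full precision is carried through to the final answer.)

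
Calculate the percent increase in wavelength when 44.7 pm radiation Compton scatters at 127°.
8.6946%

Calculate the Compton shift:
Δλ = λ_C(1 - cos(127°))
Δλ = 2.4263 × (1 - cos(127°))
Δλ = 2.4263 × 1.6018
Δλ = 3.8865 pm

Percentage change:
(Δλ/λ₀) × 100 = (3.8865/44.7) × 100
= 8.6946%

(Intermediate values are shown rounded; full precision is carried through to the final answer.)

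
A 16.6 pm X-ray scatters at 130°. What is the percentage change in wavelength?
24.0115%

Calculate the Compton shift:
Δλ = λ_C(1 - cos(130°))
Δλ = 2.4263 × (1 - cos(130°))
Δλ = 2.4263 × 1.6428
Δλ = 3.9859 pm

Percentage change:
(Δλ/λ₀) × 100 = (3.9859/16.6) × 100
= 24.0115%

(Intermediate values are shown rounded; full precision is carried through to the final answer.)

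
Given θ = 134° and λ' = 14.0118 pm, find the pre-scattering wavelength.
9.9000 pm

From λ' = λ + Δλ, we have λ = λ' - Δλ

First calculate the Compton shift:
Δλ = λ_C(1 - cos θ)
Δλ = 2.4263 × (1 - cos(134°))
Δλ = 2.4263 × 1.6947
Δλ = 4.1118 pm

Initial wavelength:
λ = λ' - Δλ
λ = 14.0118 - 4.1118
λ = 9.9000 pm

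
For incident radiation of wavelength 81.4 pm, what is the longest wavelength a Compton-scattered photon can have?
86.2526 pm (at θ = 180°)

The Compton shift is Δλ = λ_C(1 − cos θ).

Since cos θ ranges from −1 to 1, the factor (1 − cos θ) ranges from 0 to 2; the maximum shift occurs at θ = 180° (backscattering):
Δλ_max = 2λ_C = 2 × 2.4263 pm = 4.8526 pm

Maximum scattered wavelength:
λ'_max = λ₀ + Δλ_max = 81.4 + 4.8526 = 86.2526 pm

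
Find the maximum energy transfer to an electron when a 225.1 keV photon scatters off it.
105.4308 keV

Maximum energy transfer occurs at θ = 180° (backscattering).

Initial photon: E₀ = 225.1 keV → λ₀ = 5.5080 pm

Maximum Compton shift (at 180°):
Δλ_max = 2λ_C = 2 × 2.4263 = 4.8526 pm

Final wavelength:
λ' = 5.5080 + 4.8526 = 10.3606 pm

Minimum photon energy (maximum energy to electron):
E'_min = hc/λ' = 119.6692 keV

Maximum electron kinetic energy:
K_max = E₀ - E'_min = 225.1000 - 119.6692 = 105.4308 keV

(Intermediate values are shown rounded; full precision is carried through to the final answer.)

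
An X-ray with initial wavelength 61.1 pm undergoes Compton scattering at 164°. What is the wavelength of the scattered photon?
65.8586 pm

Using the Compton scattering formula:
λ' = λ + Δλ = λ + λ_C(1 - cos θ)

Given:
- Initial wavelength λ = 61.1 pm
- Scattering angle θ = 164°
- Compton wavelength λ_C ≈ 2.4263 pm

Calculate the shift:
Δλ = 2.4263 × (1 - cos(164°))
Δλ = 2.4263 × 1.9613
Δλ = 4.7586 pm

Final wavelength:
λ' = 61.1 + 4.7586 = 65.8586 pm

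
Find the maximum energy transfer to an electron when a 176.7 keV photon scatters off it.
72.2419 keV

Maximum energy transfer occurs at θ = 180° (backscattering).

Initial photon: E₀ = 176.7 keV → λ₀ = 7.0166 pm

Maximum Compton shift (at 180°):
Δλ_max = 2λ_C = 2 × 2.4263 = 4.8526 pm

Final wavelength:
λ' = 7.0166 + 4.8526 = 11.8693 pm

Minimum photon energy (maximum energy to electron):
E'_min = hc/λ' = 104.4581 keV

Maximum electron kinetic energy:
K_max = E₀ - E'_min = 176.7000 - 104.4581 = 72.2419 keV

(Intermediate values are shown rounded; full precision is carried through to the final answer.)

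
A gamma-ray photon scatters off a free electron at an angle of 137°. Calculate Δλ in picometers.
4.2008 pm

Using the Compton scattering formula:
Δλ = λ_C(1 - cos θ)

where λ_C = h/(m_e·c) ≈ 2.4263 pm is the Compton wavelength of an electron.

For θ = 137°:
cos(137°) = -0.7314
1 - cos(137°) = 1.7314

Δλ = 2.4263 × 1.7314
Δλ = 4.2008 pm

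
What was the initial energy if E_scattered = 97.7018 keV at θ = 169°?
157.3000 keV

Convert final energy to wavelength (hc ≈ 1239.842 keV·pm):
λ' = hc/E' = 1239.842 / 97.7018 = 12.6901 pm

Calculate the Compton shift:
Δλ = λ_C(1 - cos(169°))
Δλ = 2.4263 × (1 - cos(169°))
Δλ = 4.8080 pm

Initial wavelength:
λ = λ' - Δλ = 12.6901 - 4.8080 = 7.8820 pm

Initial energy:
E = hc/λ = 1239.842 / 7.8820 = 157.3000 keV

(Intermediate values are shown rounded; full precision is carried through to the final answer.)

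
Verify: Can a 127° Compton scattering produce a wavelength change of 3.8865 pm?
Yes, consistent

Calculate the expected shift for θ = 127°:

Δλ_expected = λ_C(1 - cos(127°))
Δλ_expected = 2.4263 × (1 - cos(127°))
Δλ_expected = 2.4263 × 1.6018
Δλ_expected = 3.8865 pm

Given shift: 3.8865 pm
Expected shift: 3.8865 pm
Difference: 0.0000 pm

The values match. This is consistent with Compton scattering at the stated angle.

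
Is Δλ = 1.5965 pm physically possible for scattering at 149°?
No, inconsistent

Calculate the expected shift for θ = 149°:

Δλ_expected = λ_C(1 - cos(149°))
Δλ_expected = 2.4263 × (1 - cos(149°))
Δλ_expected = 2.4263 × 1.8572
Δλ_expected = 4.5061 pm

Given shift: 1.5965 pm
Expected shift: 4.5061 pm
Difference: 2.9096 pm

The values do not match. The given shift corresponds to θ ≈ 70.0°, not 149°.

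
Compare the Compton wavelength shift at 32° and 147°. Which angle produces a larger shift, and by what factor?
147° produces the larger shift by a factor of 12.100

Calculate both shifts using Δλ = λ_C(1 - cos θ):

For θ₁ = 32°:
Δλ₁ = 2.4263 × (1 - cos(32°))
Δλ₁ = 2.4263 × 0.1520
Δλ₁ = 0.3687 pm

For θ₂ = 147°:
Δλ₂ = 2.4263 × (1 - cos(147°))
Δλ₂ = 2.4263 × 1.8387
Δλ₂ = 4.4612 pm

The 147° angle produces the larger shift.
Ratio: 4.4612/0.3687 = 12.100

(Intermediate values are shown rounded; full precision is carried through to the final answer.)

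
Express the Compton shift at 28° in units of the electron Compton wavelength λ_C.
0.1171 λ_C

The Compton shift formula is:
Δλ = λ_C(1 - cos θ)

Dividing both sides by λ_C:
Δλ/λ_C = 1 - cos θ

For θ = 28°:
Δλ/λ_C = 1 - cos(28°)
Δλ/λ_C = 1 - 0.8829
Δλ/λ_C = 0.1171

This means the shift is 0.1171 × λ_C = 0.2840 pm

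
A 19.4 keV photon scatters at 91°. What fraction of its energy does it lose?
0.0372 (or 3.72%)

Calculate initial and final photon energies:

Initial: E₀ = 19.4 keV → λ₀ = 63.9094 pm
Compton shift: Δλ = 2.4687 pm
Final wavelength: λ' = 66.3780 pm
Final energy: E' = 18.6785 keV

Fractional energy loss:
(E₀ - E')/E₀ = (19.4000 - 18.6785)/19.4000
= 0.7215/19.4000
= 0.0372
= 3.72%

(Intermediate values are shown rounded; full precision is carried through to the final answer.)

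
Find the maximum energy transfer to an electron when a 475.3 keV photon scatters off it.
309.1273 keV

Maximum energy transfer occurs at θ = 180° (backscattering).

Initial photon: E₀ = 475.3 keV → λ₀ = 2.6085 pm

Maximum Compton shift (at 180°):
Δλ_max = 2λ_C = 2 × 2.4263 = 4.8526 pm

Final wavelength:
λ' = 2.6085 + 4.8526 = 7.4612 pm

Minimum photon energy (maximum energy to electron):
E'_min = hc/λ' = 166.1727 keV

Maximum electron kinetic energy:
K_max = E₀ - E'_min = 475.3000 - 166.1727 = 309.1273 keV

(Intermediate values are shown rounded; full precision is carried through to the final answer.)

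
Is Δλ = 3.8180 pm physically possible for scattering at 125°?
Yes, consistent

Calculate the expected shift for θ = 125°:

Δλ_expected = λ_C(1 - cos(125°))
Δλ_expected = 2.4263 × (1 - cos(125°))
Δλ_expected = 2.4263 × 1.5736
Δλ_expected = 3.8180 pm

Given shift: 3.8180 pm
Expected shift: 3.8180 pm
Difference: 0.0000 pm

The values match. This is consistent with Compton scattering at the stated angle.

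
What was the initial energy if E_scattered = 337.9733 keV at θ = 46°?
423.5000 keV

Convert final energy to wavelength (hc ≈ 1239.842 keV·pm):
λ' = hc/E' = 1239.842 / 337.9733 = 3.6685 pm

Calculate the Compton shift:
Δλ = λ_C(1 - cos(46°))
Δλ = 2.4263 × (1 - cos(46°))
Δλ = 0.7409 pm

Initial wavelength:
λ = λ' - Δλ = 3.6685 - 0.7409 = 2.9276 pm

Initial energy:
E = hc/λ = 1239.842 / 2.9276 = 423.5000 keV

(Intermediate values are shown rounded; full precision is carried through to the final answer.)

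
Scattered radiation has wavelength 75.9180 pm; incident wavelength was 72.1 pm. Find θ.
125.00°

First find the wavelength shift:
Δλ = λ' - λ = 75.9180 - 72.1 = 3.8180 pm

Using Δλ = λ_C(1 - cos θ), with λ_C = h/(m_e·c) ≈ 2.42631024 pm:
cos θ = 1 - Δλ/λ_C
cos θ = 1 - 3.8180/2.42631024
cos θ = -0.573583

θ = arccos(-0.573583)
θ = 125.00°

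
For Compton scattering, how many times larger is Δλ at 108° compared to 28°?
108° produces the larger shift by a factor of 11.183

Calculate both shifts using Δλ = λ_C(1 - cos θ):

For θ₁ = 28°:
Δλ₁ = 2.4263 × (1 - cos(28°))
Δλ₁ = 2.4263 × 0.1171
Δλ₁ = 0.2840 pm

For θ₂ = 108°:
Δλ₂ = 2.4263 × (1 - cos(108°))
Δλ₂ = 2.4263 × 1.3090
Δλ₂ = 3.1761 pm

The 108° angle produces the larger shift.
Ratio: 3.1761/0.2840 = 11.183

(Intermediate values are shown rounded; full precision is carried through to the final answer.)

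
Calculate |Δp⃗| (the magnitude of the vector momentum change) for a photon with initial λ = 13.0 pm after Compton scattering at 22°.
1.9332e-23 kg·m/s

Photon momentum magnitude is p = h/λ.

Initial momentum:
p₀ = h/λ = 6.6261e-34/1.3000e-11 = 5.0970e-23 kg·m/s

After scattering:
λ' = λ + Δλ = 13.0 + 0.1767 = 13.1767 pm
p' = h/λ' = 6.6261e-34/1.3177e-11 = 5.0286e-23 kg·m/s

Momentum is a vector; the scattered photon's direction makes angle θ = 22° with the incident direction. The magnitude of the vector change Δp⃗ = p⃗₀ − p⃗' is found from the law of cosines:
|Δp⃗|² = p₀² + p'² − 2p₀p'cos θ
|Δp⃗|² = (5.0970e-23)² + (5.0286e-23)² − 2·5.0970e-23·5.0286e-23·cos(22°)
|Δp⃗| = 1.9332e-23 kg·m/s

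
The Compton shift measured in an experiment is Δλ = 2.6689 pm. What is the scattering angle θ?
95.74°

From the Compton formula Δλ = λ_C(1 - cos θ), we can solve for θ:

cos θ = 1 - Δλ/λ_C

Given:
- Δλ = 2.6689 pm
- λ_C = h/(m_e·c) ≈ 2.42631024 pm

cos θ = 1 - 2.6689/2.42631024
cos θ = 1 - 1.099983
cos θ = -0.099983

θ = arccos(-0.099983)
θ = 95.74°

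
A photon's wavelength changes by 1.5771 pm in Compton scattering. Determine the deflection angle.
69.51°

From the Compton formula Δλ = λ_C(1 - cos θ), we can solve for θ:

cos θ = 1 - Δλ/λ_C

Given:
- Δλ = 1.5771 pm
- λ_C = h/(m_e·c) ≈ 2.42631024 pm

cos θ = 1 - 1.5771/2.42631024
cos θ = 1 - 0.649999
cos θ = 0.350001

θ = arccos(0.350001)
θ = 69.51°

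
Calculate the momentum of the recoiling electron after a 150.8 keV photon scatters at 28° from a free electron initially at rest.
3.8432e-23 kg·m/s

The electron is initially at rest, so by conservation of momentum:
p⃗_e = p⃗₀ − p⃗'  (incident photon momentum minus scattered photon momentum)

Photon momentum magnitudes (p = h/λ = E/c):
λ₀ = hc/E₀ = 8.2218 pm → p₀ = h/λ₀ = 8.0592e-23 kg·m/s
Δλ = λ_C(1 − cos 28°) = 0.2840 pm
λ' = 8.5058 pm → p' = h/λ' = 7.7901e-23 kg·m/s

The scattered photon makes angle θ = 28° with the incident direction, so by the law of cosines:
|p⃗_e|² = p₀² + p'² − 2p₀p'cos θ
|p⃗_e|² = (8.0592e-23)² + (7.7901e-23)² − 2·8.0592e-23·7.7901e-23·cos(28°)
|p⃗_e| = 3.8432e-23 kg·m/s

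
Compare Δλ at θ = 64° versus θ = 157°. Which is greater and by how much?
157° produces the larger shift by a factor of 3.420

Calculate both shifts using Δλ = λ_C(1 - cos θ):

For θ₁ = 64°:
Δλ₁ = 2.4263 × (1 - cos(64°))
Δλ₁ = 2.4263 × 0.5616
Δλ₁ = 1.3627 pm

For θ₂ = 157°:
Δλ₂ = 2.4263 × (1 - cos(157°))
Δλ₂ = 2.4263 × 1.9205
Δλ₂ = 4.6597 pm

The 157° angle produces the larger shift.
Ratio: 4.6597/1.3627 = 3.420

(Intermediate values are shown rounded; full precision is carried through to the final answer.)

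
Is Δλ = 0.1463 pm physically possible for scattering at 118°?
No, inconsistent

Calculate the expected shift for θ = 118°:

Δλ_expected = λ_C(1 - cos(118°))
Δλ_expected = 2.4263 × (1 - cos(118°))
Δλ_expected = 2.4263 × 1.4695
Δλ_expected = 3.5654 pm

Given shift: 0.1463 pm
Expected shift: 3.5654 pm
Difference: 3.4191 pm

The values do not match. The given shift corresponds to θ ≈ 20.0°, not 118°.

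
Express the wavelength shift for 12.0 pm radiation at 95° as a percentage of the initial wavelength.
21.9815%

Calculate the Compton shift:
Δλ = λ_C(1 - cos(95°))
Δλ = 2.4263 × (1 - cos(95°))
Δλ = 2.4263 × 1.0872
Δλ = 2.6378 pm

Percentage change:
(Δλ/λ₀) × 100 = (2.6378/12.0) × 100
= 21.9815%

(Intermediate values are shown rounded; full precision is carried through to the final answer.)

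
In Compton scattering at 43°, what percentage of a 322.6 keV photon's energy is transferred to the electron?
0.1450 (or 14.50%)

Calculate initial and final photon energies:

Initial: E₀ = 322.6 keV → λ₀ = 3.8433 pm
Compton shift: Δλ = 0.6518 pm
Final wavelength: λ' = 4.4951 pm
Final energy: E' = 275.8209 keV

Fractional energy loss:
(E₀ - E')/E₀ = (322.6000 - 275.8209)/322.6000
= 46.7791/322.6000
= 0.1450
= 14.50%

(Intermediate values are shown rounded; full precision is carried through to the final answer.)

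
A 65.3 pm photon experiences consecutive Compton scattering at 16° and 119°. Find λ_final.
68.9966 pm

Apply Compton shift twice:

First scattering at θ₁ = 16°:
Δλ₁ = λ_C(1 - cos(16°))
Δλ₁ = 2.4263 × 0.0387
Δλ₁ = 0.0940 pm

After first scattering:
λ₁ = 65.3 + 0.0940 = 65.3940 pm

Second scattering at θ₂ = 119°:
Δλ₂ = λ_C(1 - cos(119°))
Δλ₂ = 2.4263 × 1.4848
Δλ₂ = 3.6026 pm

Final wavelength:
λ₂ = 65.3940 + 3.6026 = 68.9966 pm

Total shift: Δλ_total = 0.0940 + 3.6026 = 3.6966 pm

(Intermediate values are shown rounded; full precision is carried through to the final answer.)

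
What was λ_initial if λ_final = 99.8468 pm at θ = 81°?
97.8000 pm

From λ' = λ + Δλ, we have λ = λ' - Δλ

First calculate the Compton shift:
Δλ = λ_C(1 - cos θ)
Δλ = 2.4263 × (1 - cos(81°))
Δλ = 2.4263 × 0.8436
Δλ = 2.0468 pm

Initial wavelength:
λ = λ' - Δλ
λ = 99.8468 - 2.0468
λ = 97.8000 pm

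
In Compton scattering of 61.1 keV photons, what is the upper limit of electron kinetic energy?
11.7916 keV

Maximum energy transfer occurs at θ = 180° (backscattering).

Initial photon: E₀ = 61.1 keV → λ₀ = 20.2920 pm

Maximum Compton shift (at 180°):
Δλ_max = 2λ_C = 2 × 2.4263 = 4.8526 pm

Final wavelength:
λ' = 20.2920 + 4.8526 = 25.1446 pm

Minimum photon energy (maximum energy to electron):
E'_min = hc/λ' = 49.3084 keV

Maximum electron kinetic energy:
K_max = E₀ - E'_min = 61.1000 - 49.3084 = 11.7916 keV

(Intermediate values are shown rounded; full precision is carried through to the final answer.)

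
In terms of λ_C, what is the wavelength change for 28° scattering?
0.1171 λ_C

The Compton shift formula is:
Δλ = λ_C(1 - cos θ)

Dividing both sides by λ_C:
Δλ/λ_C = 1 - cos θ

For θ = 28°:
Δλ/λ_C = 1 - cos(28°)
Δλ/λ_C = 1 - 0.8829
Δλ/λ_C = 0.1171

This means the shift is 0.1171 × λ_C = 0.2840 pm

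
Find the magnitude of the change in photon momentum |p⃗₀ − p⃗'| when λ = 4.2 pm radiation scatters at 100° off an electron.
1.9718e-22 kg·m/s

Photon momentum magnitude is p = h/λ.

Initial momentum:
p₀ = h/λ = 6.6261e-34/4.2000e-12 = 1.5776e-22 kg·m/s

After scattering:
λ' = λ + Δλ = 4.2 + 2.8476 = 7.0476 pm
p' = h/λ' = 6.6261e-34/7.0476e-12 = 9.4018e-23 kg·m/s

Momentum is a vector; the scattered photon's direction makes angle θ = 100° with the incident direction. The magnitude of the vector change Δp⃗ = p⃗₀ − p⃗' is found from the law of cosines:
|Δp⃗|² = p₀² + p'² − 2p₀p'cos θ
|Δp⃗|² = (1.5776e-22)² + (9.4018e-23)² − 2·1.5776e-22·9.4018e-23·cos(100°)
|Δp⃗| = 1.9718e-22 kg·m/s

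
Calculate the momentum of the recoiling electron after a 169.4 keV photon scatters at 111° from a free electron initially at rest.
1.2706e-22 kg·m/s

The electron is initially at rest, so by conservation of momentum:
p⃗_e = p⃗₀ − p⃗'  (incident photon momentum minus scattered photon momentum)

Photon momentum magnitudes (p = h/λ = E/c):
λ₀ = hc/E₀ = 7.3190 pm → p₀ = h/λ₀ = 9.0532e-23 kg·m/s
Δλ = λ_C(1 − cos 111°) = 3.2958 pm
λ' = 10.6148 pm → p' = h/λ' = 6.2423e-23 kg·m/s

The scattered photon makes angle θ = 111° with the incident direction, so by the law of cosines:
|p⃗_e|² = p₀² + p'² − 2p₀p'cos θ
|p⃗_e|² = (9.0532e-23)² + (6.2423e-23)² − 2·9.0532e-23·6.2423e-23·cos(111°)
|p⃗_e| = 1.2706e-22 kg·m/s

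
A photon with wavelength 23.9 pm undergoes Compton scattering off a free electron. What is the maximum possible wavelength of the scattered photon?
28.7526 pm (at θ = 180°)

The Compton shift is Δλ = λ_C(1 − cos θ).

Since cos θ ranges from −1 to 1, the factor (1 − cos θ) ranges from 0 to 2; the maximum shift occurs at θ = 180° (backscattering):
Δλ_max = 2λ_C = 2 × 2.4263 pm = 4.8526 pm

Maximum scattered wavelength:
λ'_max = λ₀ + Δλ_max = 23.9 + 4.8526 = 28.7526 pm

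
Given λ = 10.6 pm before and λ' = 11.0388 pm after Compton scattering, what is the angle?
35.00°

First find the wavelength shift:
Δλ = λ' - λ = 11.0388 - 10.6 = 0.4388 pm

Using Δλ = λ_C(1 - cos θ), with λ_C = h/(m_e·c) ≈ 2.42631024 pm:
cos θ = 1 - Δλ/λ_C
cos θ = 1 - 0.4388/2.42631024
cos θ = 0.819149

θ = arccos(0.819149)
θ = 35.00°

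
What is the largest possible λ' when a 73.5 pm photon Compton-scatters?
78.3526 pm (at θ = 180°)

The Compton shift is Δλ = λ_C(1 − cos θ).

Since cos θ ranges from −1 to 1, the factor (1 − cos θ) ranges from 0 to 2; the maximum shift occurs at θ = 180° (backscattering):
Δλ_max = 2λ_C = 2 × 2.4263 pm = 4.8526 pm

Maximum scattered wavelength:
λ'_max = λ₀ + Δλ_max = 73.5 + 4.8526 = 78.3526 pm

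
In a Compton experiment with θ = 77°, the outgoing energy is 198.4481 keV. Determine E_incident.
283.8999 keV

Convert final energy to wavelength (hc ≈ 1239.842 keV·pm):
λ' = hc/E' = 1239.842 / 198.4481 = 6.2477 pm

Calculate the Compton shift:
Δλ = λ_C(1 - cos(77°))
Δλ = 2.4263 × (1 - cos(77°))
Δλ = 1.8805 pm

Initial wavelength:
λ = λ' - Δλ = 6.2477 - 1.8805 = 4.3672 pm

Initial energy:
E = hc/λ = 1239.842 / 4.3672 = 283.8999 keV

(Intermediate values are shown rounded; full precision is carried through to the final answer.)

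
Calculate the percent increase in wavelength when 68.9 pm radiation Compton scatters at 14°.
0.1046%

Calculate the Compton shift:
Δλ = λ_C(1 - cos(14°))
Δλ = 2.4263 × (1 - cos(14°))
Δλ = 2.4263 × 0.0297
Δλ = 0.0721 pm

Percentage change:
(Δλ/λ₀) × 100 = (0.0721/68.9) × 100
= 0.1046%

(Intermediate values are shown rounded; full precision is carried through to the final answer.)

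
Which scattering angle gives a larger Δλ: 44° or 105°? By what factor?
105° produces the larger shift by a factor of 4.485

Calculate both shifts using Δλ = λ_C(1 - cos θ):

For θ₁ = 44°:
Δλ₁ = 2.4263 × (1 - cos(44°))
Δλ₁ = 2.4263 × 0.2807
Δλ₁ = 0.6810 pm

For θ₂ = 105°:
Δλ₂ = 2.4263 × (1 - cos(105°))
Δλ₂ = 2.4263 × 1.2588
Δλ₂ = 3.0543 pm

The 105° angle produces the larger shift.
Ratio: 3.0543/0.6810 = 4.485

(Intermediate values are shown rounded; full precision is carried through to the final answer.)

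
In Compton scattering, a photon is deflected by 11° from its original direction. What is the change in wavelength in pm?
0.0446 pm

Using the Compton scattering formula:
Δλ = λ_C(1 - cos θ)

where λ_C = h/(m_e·c) ≈ 2.4263 pm is the Compton wavelength of an electron.

For θ = 11°:
cos(11°) = 0.9816
1 - cos(11°) = 0.0184

Δλ = 2.4263 × 0.0184
Δλ = 0.0446 pm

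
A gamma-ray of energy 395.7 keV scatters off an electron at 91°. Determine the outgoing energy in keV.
221.3236 keV

First convert energy to wavelength:
λ = hc/E, with hc ≈ 1239.842 keV·pm (i.e. 1239.842 eV·nm)

For E = 395.7 keV = 395700 eV:
λ = 1239.842 keV·pm / 395.7 keV
λ = 3.1333 pm

Calculate the Compton shift:
Δλ = λ_C(1 - cos(91°)) = 2.4263 × 1.0175
Δλ = 2.4687 pm

Final wavelength:
λ' = 3.1333 + 2.4687 = 5.6019 pm

Final energy:
E' = hc/λ' = 1239.842 / 5.6019 = 221.3236 keV

(Intermediate values are shown rounded; full precision is carried through to the final answer.)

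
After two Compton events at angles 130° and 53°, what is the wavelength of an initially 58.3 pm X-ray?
63.2520 pm

Apply Compton shift twice:

First scattering at θ₁ = 130°:
Δλ₁ = λ_C(1 - cos(130°))
Δλ₁ = 2.4263 × 1.6428
Δλ₁ = 3.9859 pm

After first scattering:
λ₁ = 58.3 + 3.9859 = 62.2859 pm

Second scattering at θ₂ = 53°:
Δλ₂ = λ_C(1 - cos(53°))
Δλ₂ = 2.4263 × 0.3982
Δλ₂ = 0.9661 pm

Final wavelength:
λ₂ = 62.2859 + 0.9661 = 63.2520 pm

Total shift: Δλ_total = 3.9859 + 0.9661 = 4.9520 pm

(Intermediate values are shown rounded; full precision is carried through to the final answer.)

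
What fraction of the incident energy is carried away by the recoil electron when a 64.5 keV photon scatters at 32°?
0.0188 (or 1.88%)

Calculate initial and final photon energies:

Initial: E₀ = 64.5 keV → λ₀ = 19.2224 pm
Compton shift: Δλ = 0.3687 pm
Final wavelength: λ' = 19.5910 pm
Final energy: E' = 63.2862 keV

Fractional energy loss:
(E₀ - E')/E₀ = (64.5000 - 63.2862)/64.5000
= 1.2138/64.5000
= 0.0188
= 1.88%

(Intermediate values are shown rounded; full precision is carried through to the final answer.)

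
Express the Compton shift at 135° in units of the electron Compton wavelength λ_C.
1.7071 λ_C

The Compton shift formula is:
Δλ = λ_C(1 - cos θ)

Dividing both sides by λ_C:
Δλ/λ_C = 1 - cos θ

For θ = 135°:
Δλ/λ_C = 1 - cos(135°)
Δλ/λ_C = 1 - -0.7071
Δλ/λ_C = 1.7071

This means the shift is 1.7071 × λ_C = 4.1420 pm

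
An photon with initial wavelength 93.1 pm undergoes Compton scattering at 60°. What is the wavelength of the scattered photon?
94.3132 pm

Using the Compton scattering formula:
λ' = λ + Δλ = λ + λ_C(1 - cos θ)

Given:
- Initial wavelength λ = 93.1 pm
- Scattering angle θ = 60°
- Compton wavelength λ_C ≈ 2.4263 pm

Calculate the shift:
Δλ = 2.4263 × (1 - cos(60°))
Δλ = 2.4263 × 0.5000
Δλ = 1.2132 pm

Final wavelength:
λ' = 93.1 + 1.2132 = 94.3132 pm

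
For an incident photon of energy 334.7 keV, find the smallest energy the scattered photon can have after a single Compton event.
144.8928 keV (at θ = 180°)

The scattered photon has minimum energy when its wavelength is maximum, i.e., when the Compton shift Δλ = λ_C(1 − cos θ) is maximum. This occurs at θ = 180° (backscattering), giving Δλ_max = 2λ_C = 4.8526 pm.

Initial wavelength: λ₀ = hc/E₀ = 3.7043 pm
Maximum final wavelength: λ'_max = λ₀ + 2λ_C = 3.7043 + 4.8526 = 8.5570 pm
Minimum final energy: E'_min = hc/λ'_max = 144.8928 keV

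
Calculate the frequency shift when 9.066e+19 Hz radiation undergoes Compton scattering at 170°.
5.375e+19 Hz (decrease)

Convert frequency to wavelength (c = 299792458 m/s):
λ₀ = c/f₀ = 299792458/9.066e+19 = 3.3067776e-12 m = 3.3068 pm

Calculate Compton shift:
Δλ = λ_C(1 - cos(170°)) = 4.8158 pm

Final wavelength:
λ' = λ₀ + Δλ = 3.3068 + 4.8158 = 8.1225 pm

Final frequency:
f' = c/λ' = 299792458/8.1225370e-12 = 3.6908722e+19 Hz

Frequency shift (decrease):
Δf = f₀ - f' = 9.066e+19 - 3.6908722e+19 = 5.375e+19 Hz

(Intermediate values are shown rounded; full precision is carried through to the final answer.)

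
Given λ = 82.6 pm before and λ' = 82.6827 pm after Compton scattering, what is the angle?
15.00°

First find the wavelength shift:
Δλ = λ' - λ = 82.6827 - 82.6 = 0.0827 pm

Using Δλ = λ_C(1 - cos θ), with λ_C = h/(m_e·c) ≈ 2.42631024 pm:
cos θ = 1 - Δλ/λ_C
cos θ = 1 - 0.0827/2.42631024
cos θ = 0.965915

θ = arccos(0.965915)
θ = 15.00°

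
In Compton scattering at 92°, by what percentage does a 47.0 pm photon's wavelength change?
5.3425%

Calculate the Compton shift:
Δλ = λ_C(1 - cos(92°))
Δλ = 2.4263 × (1 - cos(92°))
Δλ = 2.4263 × 1.0349
Δλ = 2.5110 pm

Percentage change:
(Δλ/λ₀) × 100 = (2.5110/47.0) × 100
= 5.3425%

(Intermediate values are shown rounded; full precision is carried through to the final answer.)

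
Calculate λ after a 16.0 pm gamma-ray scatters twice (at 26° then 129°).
20.1988 pm

Apply Compton shift twice:

First scattering at θ₁ = 26°:
Δλ₁ = λ_C(1 - cos(26°))
Δλ₁ = 2.4263 × 0.1012
Δλ₁ = 0.2456 pm

After first scattering:
λ₁ = 16.0 + 0.2456 = 16.2456 pm

Second scattering at θ₂ = 129°:
Δλ₂ = λ_C(1 - cos(129°))
Δλ₂ = 2.4263 × 1.6293
Δλ₂ = 3.9532 pm

Final wavelength:
λ₂ = 16.2456 + 3.9532 = 20.1988 pm

Total shift: Δλ_total = 0.2456 + 3.9532 = 4.1988 pm

(Intermediate values are shown rounded; full precision is carried through to the final answer.)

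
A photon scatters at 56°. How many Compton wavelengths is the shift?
0.4408 λ_C

The Compton shift formula is:
Δλ = λ_C(1 - cos θ)

Dividing both sides by λ_C:
Δλ/λ_C = 1 - cos θ

For θ = 56°:
Δλ/λ_C = 1 - cos(56°)
Δλ/λ_C = 1 - 0.5592
Δλ/λ_C = 0.4408

This means the shift is 0.4408 × λ_C = 1.0695 pm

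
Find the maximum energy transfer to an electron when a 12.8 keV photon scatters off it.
0.6107 keV

Maximum energy transfer occurs at θ = 180° (backscattering).

Initial photon: E₀ = 12.8 keV → λ₀ = 96.8627 pm

Maximum Compton shift (at 180°):
Δλ_max = 2λ_C = 2 × 2.4263 = 4.8526 pm

Final wavelength:
λ' = 96.8627 + 4.8526 = 101.7153 pm

Minimum photon energy (maximum energy to electron):
E'_min = hc/λ' = 12.1893 keV

Maximum electron kinetic energy:
K_max = E₀ - E'_min = 12.8000 - 12.1893 = 0.6107 keV

(Intermediate values are shown rounded; full precision is carried through to the final answer.)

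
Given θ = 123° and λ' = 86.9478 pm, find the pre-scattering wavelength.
83.2000 pm

From λ' = λ + Δλ, we have λ = λ' - Δλ

First calculate the Compton shift:
Δλ = λ_C(1 - cos θ)
Δλ = 2.4263 × (1 - cos(123°))
Δλ = 2.4263 × 1.5446
Δλ = 3.7478 pm

Initial wavelength:
λ = λ' - Δλ
λ = 86.9478 - 3.7478
λ = 83.2000 pm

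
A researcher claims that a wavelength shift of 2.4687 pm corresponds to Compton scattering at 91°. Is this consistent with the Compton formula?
Yes, consistent

Calculate the expected shift for θ = 91°:

Δλ_expected = λ_C(1 - cos(91°))
Δλ_expected = 2.4263 × (1 - cos(91°))
Δλ_expected = 2.4263 × 1.0175
Δλ_expected = 2.4687 pm

Given shift: 2.4687 pm
Expected shift: 2.4687 pm
Difference: 0.0000 pm

The values match. This is consistent with Compton scattering at the stated angle.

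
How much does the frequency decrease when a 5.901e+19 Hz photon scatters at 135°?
2.650e+19 Hz (decrease)

Convert frequency to wavelength (c = 299792458 m/s):
λ₀ = c/f₀ = 299792458/5.901e+19 = 5.0803670e-12 m = 5.0804 pm

Calculate Compton shift:
Δλ = λ_C(1 - cos(135°)) = 4.1420 pm

Final wavelength:
λ' = λ₀ + Δλ = 5.0804 + 4.1420 = 9.2223 pm

Final frequency:
f' = c/λ' = 299792458/9.2223377e-12 = 3.2507209e+19 Hz

Frequency shift (decrease):
Δf = f₀ - f' = 5.901e+19 - 3.2507209e+19 = 2.650e+19 Hz

(Intermediate values are shown rounded; full precision is carried through to the final answer.)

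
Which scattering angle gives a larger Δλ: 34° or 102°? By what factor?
102° produces the larger shift by a factor of 7.065

Calculate both shifts using Δλ = λ_C(1 - cos θ):

For θ₁ = 34°:
Δλ₁ = 2.4263 × (1 - cos(34°))
Δλ₁ = 2.4263 × 0.1710
Δλ₁ = 0.4148 pm

For θ₂ = 102°:
Δλ₂ = 2.4263 × (1 - cos(102°))
Δλ₂ = 2.4263 × 1.2079
Δλ₂ = 2.9308 pm

The 102° angle produces the larger shift.
Ratio: 2.9308/0.4148 = 7.065

(Intermediate values are shown rounded; full precision is carried through to the final answer.)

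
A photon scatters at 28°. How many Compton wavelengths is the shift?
0.1171 λ_C

The Compton shift formula is:
Δλ = λ_C(1 - cos θ)

Dividing both sides by λ_C:
Δλ/λ_C = 1 - cos θ

For θ = 28°:
Δλ/λ_C = 1 - cos(28°)
Δλ/λ_C = 1 - 0.8829
Δλ/λ_C = 0.1171

This means the shift is 0.1171 × λ_C = 0.2840 pm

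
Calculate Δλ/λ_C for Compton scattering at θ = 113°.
1.3907 λ_C

The Compton shift formula is:
Δλ = λ_C(1 - cos θ)

Dividing both sides by λ_C:
Δλ/λ_C = 1 - cos θ

For θ = 113°:
Δλ/λ_C = 1 - cos(113°)
Δλ/λ_C = 1 - -0.3907
Δλ/λ_C = 1.3907

This means the shift is 1.3907 × λ_C = 3.3743 pm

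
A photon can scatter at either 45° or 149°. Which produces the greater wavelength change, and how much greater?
149° produces the larger shift by a factor of 6.341

Calculate both shifts using Δλ = λ_C(1 - cos θ):

For θ₁ = 45°:
Δλ₁ = 2.4263 × (1 - cos(45°))
Δλ₁ = 2.4263 × 0.2929
Δλ₁ = 0.7106 pm

For θ₂ = 149°:
Δλ₂ = 2.4263 × (1 - cos(149°))
Δλ₂ = 2.4263 × 1.8572
Δλ₂ = 4.5061 pm

The 149° angle produces the larger shift.
Ratio: 4.5061/0.7106 = 6.341

(Intermediate values are shown rounded; full precision is carried through to the final answer.)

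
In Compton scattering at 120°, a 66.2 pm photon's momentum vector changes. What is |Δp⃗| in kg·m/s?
1.6887e-23 kg·m/s

Photon momentum magnitude is p = h/λ.

Initial momentum:
p₀ = h/λ = 6.6261e-34/6.6200e-11 = 1.0009e-23 kg·m/s

After scattering:
λ' = λ + Δλ = 66.2 + 3.6395 = 69.8395 pm
p' = h/λ' = 6.6261e-34/6.9839e-11 = 9.4876e-24 kg·m/s

Momentum is a vector; the scattered photon's direction makes angle θ = 120° with the incident direction. The magnitude of the vector change Δp⃗ = p⃗₀ − p⃗' is found from the law of cosines:
|Δp⃗|² = p₀² + p'² − 2p₀p'cos θ
|Δp⃗|² = (1.0009e-23)² + (9.4876e-24)² − 2·1.0009e-23·9.4876e-24·cos(120°)
|Δp⃗| = 1.6887e-23 kg·m/s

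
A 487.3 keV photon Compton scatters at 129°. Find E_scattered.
190.8170 keV

First convert energy to wavelength:
λ = hc/E, with hc ≈ 1239.842 keV·pm (i.e. 1239.842 eV·nm)

For E = 487.3 keV = 487300 eV:
λ = 1239.842 keV·pm / 487.3 keV
λ = 2.5443 pm

Calculate the Compton shift:
Δλ = λ_C(1 - cos(129°)) = 2.4263 × 1.6293
Δλ = 3.9532 pm

Final wavelength:
λ' = 2.5443 + 3.9532 = 6.4975 pm

Final energy:
E' = hc/λ' = 1239.842 / 6.4975 = 190.8170 keV

(Intermediate values are shown rounded; full precision is carried through to the final answer.)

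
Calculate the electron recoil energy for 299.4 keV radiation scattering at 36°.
30.1310 keV

By energy conservation: K_e = E_initial - E_final

First find the scattered photon energy:
Initial wavelength: λ = hc/E = 4.1411 pm
Compton shift: Δλ = λ_C(1 - cos(36°)) = 0.4634 pm
Final wavelength: λ' = 4.1411 + 0.4634 = 4.6045 pm
Final photon energy: E' = hc/λ' = 269.2690 keV

Electron kinetic energy:
K_e = E - E' = 299.4000 - 269.2690 = 30.1310 keV

(Intermediate values are shown rounded; full precision is carried through to the final answer.)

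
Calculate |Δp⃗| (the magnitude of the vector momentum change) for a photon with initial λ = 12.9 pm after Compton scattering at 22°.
1.9481e-23 kg·m/s

Photon momentum magnitude is p = h/λ.

Initial momentum:
p₀ = h/λ = 6.6261e-34/1.2900e-11 = 5.1365e-23 kg·m/s

After scattering:
λ' = λ + Δλ = 12.9 + 0.1767 = 13.0767 pm
p' = h/λ' = 6.6261e-34/1.3077e-11 = 5.0671e-23 kg·m/s

Momentum is a vector; the scattered photon's direction makes angle θ = 22° with the incident direction. The magnitude of the vector change Δp⃗ = p⃗₀ − p⃗' is found from the law of cosines:
|Δp⃗|² = p₀² + p'² − 2p₀p'cos θ
|Δp⃗|² = (5.1365e-23)² + (5.0671e-23)² − 2·5.1365e-23·5.0671e-23·cos(22°)
|Δp⃗| = 1.9481e-23 kg·m/s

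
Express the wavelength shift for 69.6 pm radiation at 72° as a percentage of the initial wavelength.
2.4088%

Calculate the Compton shift:
Δλ = λ_C(1 - cos(72°))
Δλ = 2.4263 × (1 - cos(72°))
Δλ = 2.4263 × 0.6910
Δλ = 1.6765 pm

Percentage change:
(Δλ/λ₀) × 100 = (1.6765/69.6) × 100
= 2.4088%

(Intermediate values are shown rounded; full precision is carried through to the final answer.)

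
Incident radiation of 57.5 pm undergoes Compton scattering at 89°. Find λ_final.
59.8840 pm

Using the Compton scattering formula:
λ' = λ + Δλ = λ + λ_C(1 - cos θ)

Given:
- Initial wavelength λ = 57.5 pm
- Scattering angle θ = 89°
- Compton wavelength λ_C ≈ 2.4263 pm

Calculate the shift:
Δλ = 2.4263 × (1 - cos(89°))
Δλ = 2.4263 × 0.9825
Δλ = 2.3840 pm

Final wavelength:
λ' = 57.5 + 2.3840 = 59.8840 pm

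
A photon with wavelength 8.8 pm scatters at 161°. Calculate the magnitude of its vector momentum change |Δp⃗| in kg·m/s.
1.2268e-22 kg·m/s

Photon momentum magnitude is p = h/λ.

Initial momentum:
p₀ = h/λ = 6.6261e-34/8.8000e-12 = 7.5296e-23 kg·m/s

After scattering:
λ' = λ + Δλ = 8.8 + 4.7204 = 13.5204 pm
p' = h/λ' = 6.6261e-34/1.3520e-11 = 4.9008e-23 kg·m/s

Momentum is a vector; the scattered photon's direction makes angle θ = 161° with the incident direction. The magnitude of the vector change Δp⃗ = p⃗₀ − p⃗' is found from the law of cosines:
|Δp⃗|² = p₀² + p'² − 2p₀p'cos θ
|Δp⃗|² = (7.5296e-23)² + (4.9008e-23)² − 2·7.5296e-23·4.9008e-23·cos(161°)
|Δp⃗| = 1.2268e-22 kg·m/s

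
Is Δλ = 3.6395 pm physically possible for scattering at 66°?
No, inconsistent

Calculate the expected shift for θ = 66°:

Δλ_expected = λ_C(1 - cos(66°))
Δλ_expected = 2.4263 × (1 - cos(66°))
Δλ_expected = 2.4263 × 0.5933
Δλ_expected = 1.4394 pm

Given shift: 3.6395 pm
Expected shift: 1.4394 pm
Difference: 2.2000 pm

The values do not match. The given shift corresponds to θ ≈ 120.0°, not 66°.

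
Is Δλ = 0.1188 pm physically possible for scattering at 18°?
Yes, consistent

Calculate the expected shift for θ = 18°:

Δλ_expected = λ_C(1 - cos(18°))
Δλ_expected = 2.4263 × (1 - cos(18°))
Δλ_expected = 2.4263 × 0.0489
Δλ_expected = 0.1188 pm

Given shift: 0.1188 pm
Expected shift: 0.1188 pm
Difference: 0.0000 pm

The values match. This is consistent with Compton scattering at the stated angle.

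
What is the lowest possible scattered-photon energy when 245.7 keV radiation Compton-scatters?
125.2520 keV (at θ = 180°)

The scattered photon has minimum energy when its wavelength is maximum, i.e., when the Compton shift Δλ = λ_C(1 − cos θ) is maximum. This occurs at θ = 180° (backscattering), giving Δλ_max = 2λ_C = 4.8526 pm.

Initial wavelength: λ₀ = hc/E₀ = 5.0462 pm
Maximum final wavelength: λ'_max = λ₀ + 2λ_C = 5.0462 + 4.8526 = 9.8988 pm
Minimum final energy: E'_min = hc/λ'_max = 125.2520 keV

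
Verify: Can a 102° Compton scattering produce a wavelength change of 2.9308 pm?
Yes, consistent

Calculate the expected shift for θ = 102°:

Δλ_expected = λ_C(1 - cos(102°))
Δλ_expected = 2.4263 × (1 - cos(102°))
Δλ_expected = 2.4263 × 1.2079
Δλ_expected = 2.9308 pm

Given shift: 2.9308 pm
Expected shift: 2.9308 pm
Difference: 0.0000 pm

The values match. This is consistent with Compton scattering at the stated angle.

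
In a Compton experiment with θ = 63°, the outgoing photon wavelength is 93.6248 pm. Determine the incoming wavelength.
92.3000 pm

From λ' = λ + Δλ, we have λ = λ' - Δλ

First calculate the Compton shift:
Δλ = λ_C(1 - cos θ)
Δλ = 2.4263 × (1 - cos(63°))
Δλ = 2.4263 × 0.5460
Δλ = 1.3248 pm

Initial wavelength:
λ = λ' - Δλ
λ = 93.6248 - 1.3248
λ = 92.3000 pm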